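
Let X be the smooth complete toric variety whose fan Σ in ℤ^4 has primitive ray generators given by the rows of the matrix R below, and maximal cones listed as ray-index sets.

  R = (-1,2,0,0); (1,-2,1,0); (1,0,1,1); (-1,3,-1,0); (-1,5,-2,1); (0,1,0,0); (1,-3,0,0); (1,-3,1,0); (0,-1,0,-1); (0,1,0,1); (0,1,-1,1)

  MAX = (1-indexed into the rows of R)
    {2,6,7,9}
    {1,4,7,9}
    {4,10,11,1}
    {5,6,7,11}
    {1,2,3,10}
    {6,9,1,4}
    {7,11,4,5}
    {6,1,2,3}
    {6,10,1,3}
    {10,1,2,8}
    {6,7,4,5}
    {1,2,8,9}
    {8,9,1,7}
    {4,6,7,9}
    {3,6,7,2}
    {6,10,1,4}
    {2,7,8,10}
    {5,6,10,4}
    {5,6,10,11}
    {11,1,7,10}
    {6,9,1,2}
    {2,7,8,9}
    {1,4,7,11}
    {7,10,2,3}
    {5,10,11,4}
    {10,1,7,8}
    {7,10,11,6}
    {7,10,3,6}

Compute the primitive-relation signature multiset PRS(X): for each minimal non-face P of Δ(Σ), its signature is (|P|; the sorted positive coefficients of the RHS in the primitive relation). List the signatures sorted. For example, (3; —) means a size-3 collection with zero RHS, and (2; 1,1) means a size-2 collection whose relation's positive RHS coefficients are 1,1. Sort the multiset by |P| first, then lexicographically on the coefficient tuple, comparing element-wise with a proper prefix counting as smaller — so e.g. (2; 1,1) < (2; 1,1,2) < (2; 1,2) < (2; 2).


Minimal non-faces — 24 found among 11 rays, 28 max cones:

  P={4,8}:  v_{4} + v_{8} = 0 ; sig = (2; —)
  P={9,10}:  v_{9} + v_{10} = 0 ; sig = (2; —)
  P={2,4}:  v_{2} + v_{4} = v_{6} ; sig = (2; 1)
  P={6,8}:  v_{6} + v_{8} = v_{2} ; sig = (2; 1)
  P={3,9}:  v_{3} + v_{9} = v_{2} + v_{6} ; sig = (2; 1,1)
  P={5,8}:  v_{5} + v_{8} = v_{6} + v_{11} ; sig = (2; 1,1)
  P={8,11}:  v_{8} + v_{11} = v_{7} + v_{10} ; sig = (2; 1,1)
  P={9,11}:  v_{9} + v_{11} = v_{4} + v_{7} ; sig = (2; 1,1)
  P={2,11}:  v_{2} + v_{11} = v_{6} + v_{7} + v_{10} ; sig = (2; 1,1,1)
  P={5,9}:  v_{5} + v_{9} = 2·v_{4} + v_{6} + v_{7} ; sig = (2; 1,1,2)
  P={3,5}:  v_{3} + v_{5} = 3·v_{6} + v_{10} + v_{11} ; sig = (2; 1,1,3)
  P={1,5}:  v_{1} + v_{5} = 2·v_{4} + v_{10} ; sig = (2; 1,2)
  P={2,5}:  v_{2} + v_{5} = 2·v_{6} + v_{11} ; sig = (2; 1,2)
  P={3,4}:  v_{3} + v_{4} = 2·v_{6} + v_{10} ; sig = (2; 1,2)
  P={3,8}:  v_{3} + v_{8} = 2·v_{2} + v_{10} ; sig = (2; 1,2)
  P={3,11}:  v_{3} + v_{11} = 2·v_{6} + v_{7} + 2·v_{10} ; sig = (2; 1,2,2)
  P={1,6,7}:  v_{1} + v_{6} + v_{7} = 0 ; sig = (3; —)
  P={1,2,7}:  v_{1} + v_{2} + v_{7} = v_{8} ; sig = (3; 1)
  P={2,6,10}:  v_{2} + v_{6} + v_{10} = v_{3} ; sig = (3; 1)
  P={4,6,11}:  v_{4} + v_{6} + v_{11} = v_{5} ; sig = (3; 1)
  P={4,7,10}:  v_{4} + v_{7} + v_{10} = v_{11} ; sig = (3; 1)
  P={1,3,7}:  v_{1} + v_{3} + v_{7} = v_{2} + v_{10} ; sig = (3; 1,1)
  P={1,6,11}:  v_{1} + v_{6} + v_{11} = v_{4} + v_{10} ; sig = (3; 1,1)
  P={5,7,10}:  v_{5} + v_{7} + v_{10} = v_{6} + 2·v_{11} ; sig = (3; 1,2)

Sorted signature multiset PRS(X):
{ (2; —) ×2,  (2; 1) ×2,  (2; 1,1) ×4,  (2; 1,1,1),  (2; 1,1,2),  (2; 1,1,3),  (2; 1,2) ×4,  (2; 1,2,2),  (3; —),  (3; 1) ×4,  (3; 1,1) ×2,  (3; 1,2) }


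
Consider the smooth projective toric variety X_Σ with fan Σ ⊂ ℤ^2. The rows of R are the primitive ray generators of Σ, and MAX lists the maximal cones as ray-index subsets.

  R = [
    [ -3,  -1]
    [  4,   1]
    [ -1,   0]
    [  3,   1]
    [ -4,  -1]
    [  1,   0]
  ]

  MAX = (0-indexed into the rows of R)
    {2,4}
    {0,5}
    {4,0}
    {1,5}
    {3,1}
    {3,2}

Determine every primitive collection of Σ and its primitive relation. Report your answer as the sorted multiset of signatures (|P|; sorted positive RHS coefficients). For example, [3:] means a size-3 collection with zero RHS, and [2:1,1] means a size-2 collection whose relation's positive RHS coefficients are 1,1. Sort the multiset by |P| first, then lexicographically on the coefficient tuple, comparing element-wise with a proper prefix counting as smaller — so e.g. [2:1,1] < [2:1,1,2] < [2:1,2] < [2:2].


9 collections generate NE(X_Σ); each relation:

  • {0,3}:  v_{0} + v_{3} = 0  ⇒ sig = [2:]
  • {1,4}:  v_{1} + v_{4} = 0  ⇒ sig = [2:]
  • {2,5}:  v_{2} + v_{5} = 0  ⇒ sig = [2:]
  • {0,1}:  v_{0} + v_{1} = v_{5}  ⇒ sig = [2:1]
  • {0,2}:  v_{0} + v_{2} = v_{4}  ⇒ sig = [2:1]
  • {1,2}:  v_{1} + v_{2} = v_{3}  ⇒ sig = [2:1]
  • {3,4}:  v_{3} + v_{4} = v_{2}  ⇒ sig = [2:1]
  • {3,5}:  v_{3} + v_{5} = v_{1}  ⇒ sig = [2:1]
  • {4,5}:  v_{4} + v_{5} = v_{0}  ⇒ sig = [2:1]

Hence PRS(X_Σ) =
    |P|=2: 9 collections, coeffs (), (), (), (1), (1), (1), (1), (1), (1)


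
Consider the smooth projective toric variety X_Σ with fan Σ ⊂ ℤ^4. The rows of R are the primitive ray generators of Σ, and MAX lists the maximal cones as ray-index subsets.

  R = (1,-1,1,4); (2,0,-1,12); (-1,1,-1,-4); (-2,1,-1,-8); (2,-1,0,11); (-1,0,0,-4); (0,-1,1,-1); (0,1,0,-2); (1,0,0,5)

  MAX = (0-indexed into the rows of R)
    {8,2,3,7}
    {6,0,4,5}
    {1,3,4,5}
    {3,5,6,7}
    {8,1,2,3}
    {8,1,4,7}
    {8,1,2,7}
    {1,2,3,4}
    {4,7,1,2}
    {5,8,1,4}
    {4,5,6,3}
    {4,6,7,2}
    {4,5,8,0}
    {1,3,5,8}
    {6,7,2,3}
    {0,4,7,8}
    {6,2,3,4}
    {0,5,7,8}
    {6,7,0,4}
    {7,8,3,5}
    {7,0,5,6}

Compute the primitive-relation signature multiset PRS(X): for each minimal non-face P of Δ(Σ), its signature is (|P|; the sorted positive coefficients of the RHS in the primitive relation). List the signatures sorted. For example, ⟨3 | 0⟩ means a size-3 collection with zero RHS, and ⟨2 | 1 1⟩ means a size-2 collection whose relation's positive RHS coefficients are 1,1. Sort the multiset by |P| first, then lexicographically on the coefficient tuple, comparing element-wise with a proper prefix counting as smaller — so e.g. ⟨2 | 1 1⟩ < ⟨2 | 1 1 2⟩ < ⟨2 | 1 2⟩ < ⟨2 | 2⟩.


The 12 primitive collections of Σ (r=9, n=4):

  P={0,2}:  v_{0} + v_{2} = 0  →  sig = ⟨2 | 0⟩
  P={0,3}:  v_{0} + v_{3} = v_{5}  →  sig = ⟨2 | 1⟩
  P={1,6}:  v_{1} + v_{6} = v_{4}  →  sig = ⟨2 | 1⟩
  P={2,5}:  v_{2} + v_{5} = v_{3}  →  sig = ⟨2 | 1⟩
  P={6,8}:  v_{6} + v_{8} = v_{0}  →  sig = ⟨2 | 1⟩
  P={0,1}:  v_{0} + v_{1} = v_{4} + v_{8}  →  sig = ⟨2 | 1 1⟩
  P={2,4,8}:  v_{2} + v_{4} + v_{8} = v_{1}  →  sig = ⟨3 | 1⟩
  P={4,5,7}:  v_{4} + v_{5} + v_{7} = v_{8}  →  sig = ⟨3 | 1⟩
  P={3,4,7}:  v_{3} + v_{4} + v_{7} = v_{2} + v_{8}  →  sig = ⟨3 | 1 1⟩
  P={3,4,8}:  v_{3} + v_{4} + v_{8} = v_{1} + v_{5}  →  sig = ⟨3 | 1 1⟩
  P={1,5,7}:  v_{1} + v_{5} + v_{7} = v_{2} + 2·v_{8}  →  sig = ⟨3 | 1 2⟩
  P={1,3,7}:  v_{1} + v_{3} + v_{7} = 2·v_{2} + 2·v_{8}  →  sig = ⟨3 | 2 2⟩

Sorted signature multiset PRS(X):
    |P|=2: 6 collections, coeffs (), (1), (1), (1), (1), (1,1)
    |P|=3: 6 collections, coeffs (1), (1), (1,1), (1,1), (1,2), (2,2)


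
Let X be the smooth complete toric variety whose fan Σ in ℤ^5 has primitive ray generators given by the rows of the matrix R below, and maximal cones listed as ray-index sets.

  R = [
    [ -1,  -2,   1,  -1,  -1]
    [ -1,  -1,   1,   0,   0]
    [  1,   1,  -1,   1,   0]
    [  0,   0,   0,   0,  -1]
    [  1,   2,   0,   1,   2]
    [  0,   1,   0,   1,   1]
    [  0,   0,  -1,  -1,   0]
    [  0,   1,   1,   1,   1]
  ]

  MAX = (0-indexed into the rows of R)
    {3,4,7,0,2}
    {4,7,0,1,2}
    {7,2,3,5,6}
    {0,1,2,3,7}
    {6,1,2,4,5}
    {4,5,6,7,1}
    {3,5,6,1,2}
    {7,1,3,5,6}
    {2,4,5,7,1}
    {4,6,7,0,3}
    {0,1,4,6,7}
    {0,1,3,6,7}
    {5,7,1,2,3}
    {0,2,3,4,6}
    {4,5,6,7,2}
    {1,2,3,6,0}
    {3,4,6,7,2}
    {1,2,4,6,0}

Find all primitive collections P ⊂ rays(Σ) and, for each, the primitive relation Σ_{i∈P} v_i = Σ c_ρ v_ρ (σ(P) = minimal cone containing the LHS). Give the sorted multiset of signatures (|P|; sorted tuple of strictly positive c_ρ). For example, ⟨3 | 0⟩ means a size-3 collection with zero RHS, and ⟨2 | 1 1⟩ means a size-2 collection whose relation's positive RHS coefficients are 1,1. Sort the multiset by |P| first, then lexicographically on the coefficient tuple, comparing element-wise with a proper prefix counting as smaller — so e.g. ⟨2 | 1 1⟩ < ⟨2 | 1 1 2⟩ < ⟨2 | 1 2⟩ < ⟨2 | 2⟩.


5 minimal non-faces of Δ(Σ) (on 8 rays):

  • {0,5}:  v_{0} + v_{5} = v_{1}  →  sig = ⟨2 | 1⟩
  • {1,3,4}:  v_{1} + v_{3} + v_{4} = v_{7}  →  sig = ⟨3 | 1⟩
  • {3,4,5}:  v_{3} + v_{4} + v_{5} = v_{2} + v_{6} + 2·v_{7}  →  sig = ⟨3 | 1 1 2⟩
  • {0,2,6,7}:  v_{0} + v_{2} + v_{6} + v_{7} = 0  →  sig = ⟨4 | 0⟩
  • {1,2,6,7}:  v_{1} + v_{2} + v_{6} + v_{7} = v_{5}  →  sig = ⟨4 | 1⟩

so the primitive-relation signature multiset is
{ ⟨2 | 1⟩,  ⟨3 | 1⟩,  ⟨3 | 1 1 2⟩,  ⟨4 | 0⟩,  ⟨4 | 1⟩ }


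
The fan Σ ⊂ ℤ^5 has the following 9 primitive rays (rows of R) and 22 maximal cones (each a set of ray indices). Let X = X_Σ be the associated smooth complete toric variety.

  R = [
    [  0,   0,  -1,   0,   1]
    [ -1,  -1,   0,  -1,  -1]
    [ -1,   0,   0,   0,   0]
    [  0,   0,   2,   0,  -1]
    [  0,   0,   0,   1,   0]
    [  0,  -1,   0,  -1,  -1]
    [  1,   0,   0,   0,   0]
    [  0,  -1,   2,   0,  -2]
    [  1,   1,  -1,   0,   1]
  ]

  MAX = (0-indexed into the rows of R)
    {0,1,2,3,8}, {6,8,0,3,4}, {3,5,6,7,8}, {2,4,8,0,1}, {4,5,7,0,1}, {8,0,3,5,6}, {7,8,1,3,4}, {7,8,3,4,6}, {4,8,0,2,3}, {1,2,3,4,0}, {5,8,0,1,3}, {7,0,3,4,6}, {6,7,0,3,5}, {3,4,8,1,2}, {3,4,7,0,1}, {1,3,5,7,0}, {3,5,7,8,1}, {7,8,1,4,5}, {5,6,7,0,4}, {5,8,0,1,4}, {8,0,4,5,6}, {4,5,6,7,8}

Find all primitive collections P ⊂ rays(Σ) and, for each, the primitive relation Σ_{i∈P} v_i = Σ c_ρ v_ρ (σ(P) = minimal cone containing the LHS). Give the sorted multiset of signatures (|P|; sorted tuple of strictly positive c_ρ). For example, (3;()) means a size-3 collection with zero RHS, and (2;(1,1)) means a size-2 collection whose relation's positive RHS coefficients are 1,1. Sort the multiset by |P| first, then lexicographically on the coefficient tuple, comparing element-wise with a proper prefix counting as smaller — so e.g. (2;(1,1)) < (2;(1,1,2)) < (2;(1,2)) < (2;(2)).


The 7 primitive collections of Σ (r=9, n=5):

  {2,6}:  v_{2} + v_{6} = 0  →  sig = (2;())
  {1,6}:  v_{1} + v_{6} = v_{5}  →  sig = (2;(1))
  {2,5}:  v_{2} + v_{5} = v_{1}  →  sig = (2;(1))
  {2,7}:  v_{2} + v_{7} = v_{1} + v_{3} + v_{4}  →  sig = (2;(1,1,1))
  {0,7,8}:  v_{0} + v_{7} + v_{8} = v_{6}  →  sig = (3;(1))
  {3,4,5}:  v_{3} + v_{4} + v_{5} = v_{7}  →  sig = (3;(1))
  {0,1,3,4,8}:  v_{0} + v_{1} + v_{3} + v_{4} + v_{8} = 0  →  sig = (5;())

Signatures (|P|; sorted positive RHS coefficients), sorted:
    |P|=2: 4 collections, coeffs (), (1), (1), (1,1,1)
    |P|=3: 2 collections, coeffs (1), (1)
    |P|=5: 1 collection, coeffs ()


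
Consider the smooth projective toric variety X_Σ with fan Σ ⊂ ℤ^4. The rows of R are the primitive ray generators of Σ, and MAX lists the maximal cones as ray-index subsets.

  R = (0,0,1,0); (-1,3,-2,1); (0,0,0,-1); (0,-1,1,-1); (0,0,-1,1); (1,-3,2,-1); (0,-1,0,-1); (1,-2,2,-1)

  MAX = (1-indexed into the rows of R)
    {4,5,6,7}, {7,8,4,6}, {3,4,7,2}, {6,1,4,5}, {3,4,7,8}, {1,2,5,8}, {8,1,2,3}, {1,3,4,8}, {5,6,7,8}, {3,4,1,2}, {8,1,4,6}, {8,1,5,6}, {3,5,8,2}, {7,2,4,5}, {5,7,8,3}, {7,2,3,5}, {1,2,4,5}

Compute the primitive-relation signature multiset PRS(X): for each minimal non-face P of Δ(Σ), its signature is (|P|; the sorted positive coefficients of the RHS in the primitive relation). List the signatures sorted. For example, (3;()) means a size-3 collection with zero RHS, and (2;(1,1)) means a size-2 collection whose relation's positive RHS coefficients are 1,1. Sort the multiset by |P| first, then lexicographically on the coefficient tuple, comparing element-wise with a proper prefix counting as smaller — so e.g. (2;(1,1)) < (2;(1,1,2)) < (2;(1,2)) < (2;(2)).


Minimal non-faces — 8 found among 8 rays, 17 max cones:

  • {2,6}:  v_{2} + v_{6} = 0 — sig = (2;())
  • {1,7}:  v_{1} + v_{7} = v_{4} — sig = (2;(1))
  • {3,6}:  v_{3} + v_{6} = v_{7} + v_{8} — sig = (2;(1,1))
  • {1,3,5}:  v_{1} + v_{3} + v_{5} = 0 — sig = (3;())
  • {2,7,8}:  v_{2} + v_{7} + v_{8} = v_{3} — sig = (3;(1))
  • {3,4,5}:  v_{3} + v_{4} + v_{5} = v_{7} — sig = (3;(1))
  • {4,5,8}:  v_{4} + v_{5} + v_{8} = v_{6} — sig = (3;(1))
  • {2,4,8}:  v_{2} + v_{4} + v_{8} = v_{1} + v_{3} — sig = (3;(1,1))

Hence PRS(X_Σ) =
[(2;()), (2;(1)), (2;(1,1)), (3;()), (3;(1)), (3;(1)), (3;(1)), (3;(1,1))]


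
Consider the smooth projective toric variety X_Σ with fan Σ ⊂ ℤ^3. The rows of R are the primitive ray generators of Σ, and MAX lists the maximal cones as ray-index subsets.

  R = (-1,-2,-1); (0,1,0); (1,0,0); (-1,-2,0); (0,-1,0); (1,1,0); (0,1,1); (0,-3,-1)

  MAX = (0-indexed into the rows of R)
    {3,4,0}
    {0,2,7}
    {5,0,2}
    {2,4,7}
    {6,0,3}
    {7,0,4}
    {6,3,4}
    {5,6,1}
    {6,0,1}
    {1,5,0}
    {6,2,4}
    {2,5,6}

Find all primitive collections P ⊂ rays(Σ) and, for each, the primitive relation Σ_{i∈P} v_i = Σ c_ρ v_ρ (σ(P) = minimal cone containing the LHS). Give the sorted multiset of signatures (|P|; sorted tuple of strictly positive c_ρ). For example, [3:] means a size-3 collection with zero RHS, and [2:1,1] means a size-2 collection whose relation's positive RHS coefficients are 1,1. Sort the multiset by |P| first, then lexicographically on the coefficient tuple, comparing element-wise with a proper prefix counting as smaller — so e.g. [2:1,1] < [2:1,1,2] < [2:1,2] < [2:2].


Minimal non-faces — 14 found among 8 rays, 12 max cones:

  P = {1,4}:  v_{1} + v_{4} = 0  ⇒ sig = [2:]
  P = {1,2}:  v_{1} + v_{2} = v_{5}  ⇒ sig = [2:1]
  P = {3,5}:  v_{3} + v_{5} = v_{4}  ⇒ sig = [2:1]
  P = {4,5}:  v_{4} + v_{5} = v_{2}  ⇒ sig = [2:1]
  P = {1,3}:  v_{1} + v_{3} = v_{0} + v_{6}  ⇒ sig = [2:1,1]
  P = {1,7}:  v_{1} + v_{7} = v_{0} + v_{2}  ⇒ sig = [2:1,1]
  P = {5,7}:  v_{5} + v_{7} = v_{0} + 2·v_{2}  ⇒ sig = [2:1,2]
  P = {3,7}:  v_{3} + v_{7} = v_{0} + 3·v_{4}  ⇒ sig = [2:1,3]
  P = {2,3}:  v_{2} + v_{3} = 2·v_{4}  ⇒ sig = [2:2]
  P = {6,7}:  v_{6} + v_{7} = 2·v_{4}  ⇒ sig = [2:2]
  P = {0,5,6}:  v_{0} + v_{5} + v_{6} = 0  ⇒ sig = [3:]
  P = {0,2,4}:  v_{0} + v_{2} + v_{4} = v_{7}  ⇒ sig = [3:1]
  P = {0,2,6}:  v_{0} + v_{2} + v_{6} = v_{4}  ⇒ sig = [3:1]
  P = {0,4,6}:  v_{0} + v_{4} + v_{6} = v_{3}  ⇒ sig = [3:1]

Sorted signature multiset PRS(X):
[[2:], [2:1], [2:1], [2:1], [2:1,1], [2:1,1], [2:1,2], [2:1,3], [2:2], [2:2], [3:], [3:1], [3:1], [3:1]]


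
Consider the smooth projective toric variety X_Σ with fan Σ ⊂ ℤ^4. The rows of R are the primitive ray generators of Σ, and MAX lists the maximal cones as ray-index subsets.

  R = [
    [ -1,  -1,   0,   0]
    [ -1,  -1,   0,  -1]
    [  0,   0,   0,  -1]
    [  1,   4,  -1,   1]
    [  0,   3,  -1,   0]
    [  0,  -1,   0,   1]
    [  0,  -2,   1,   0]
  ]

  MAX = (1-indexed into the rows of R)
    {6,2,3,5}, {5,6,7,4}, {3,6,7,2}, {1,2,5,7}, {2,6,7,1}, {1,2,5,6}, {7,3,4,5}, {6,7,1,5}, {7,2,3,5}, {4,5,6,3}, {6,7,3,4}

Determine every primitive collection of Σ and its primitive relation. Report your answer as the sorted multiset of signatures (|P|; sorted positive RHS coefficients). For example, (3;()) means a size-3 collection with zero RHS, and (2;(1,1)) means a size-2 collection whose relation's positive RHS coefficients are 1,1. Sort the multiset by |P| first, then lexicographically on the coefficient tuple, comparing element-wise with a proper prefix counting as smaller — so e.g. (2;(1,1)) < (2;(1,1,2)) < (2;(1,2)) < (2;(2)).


Δ(Σ) — 7 vertices, 5 min non-faces:

  • {1,3}:  v_{1} + v_{3} = v_{2}  ⇒ sig = (2;(1))
  • {2,4}:  v_{2} + v_{4} = v_{5}  ⇒ sig = (2;(1))
  • {1,4}:  v_{1} + v_{4} = 2·v_{5} + v_{6} + v_{7}  ⇒ sig = (2;(1,1,2))
  • {3,5,6,7}:  v_{3} + v_{5} + v_{6} + v_{7} = 0  ⇒ sig = (4;())
  • {2,5,6,7}:  v_{2} + v_{5} + v_{6} + v_{7} = v_{1}  ⇒ sig = (4;(1))

so the primitive-relation signature multiset is
    |P|=2: 3 collections, coeffs (1), (1), (1,1,2)
    |P|=4: 2 collections, coeffs (), (1)


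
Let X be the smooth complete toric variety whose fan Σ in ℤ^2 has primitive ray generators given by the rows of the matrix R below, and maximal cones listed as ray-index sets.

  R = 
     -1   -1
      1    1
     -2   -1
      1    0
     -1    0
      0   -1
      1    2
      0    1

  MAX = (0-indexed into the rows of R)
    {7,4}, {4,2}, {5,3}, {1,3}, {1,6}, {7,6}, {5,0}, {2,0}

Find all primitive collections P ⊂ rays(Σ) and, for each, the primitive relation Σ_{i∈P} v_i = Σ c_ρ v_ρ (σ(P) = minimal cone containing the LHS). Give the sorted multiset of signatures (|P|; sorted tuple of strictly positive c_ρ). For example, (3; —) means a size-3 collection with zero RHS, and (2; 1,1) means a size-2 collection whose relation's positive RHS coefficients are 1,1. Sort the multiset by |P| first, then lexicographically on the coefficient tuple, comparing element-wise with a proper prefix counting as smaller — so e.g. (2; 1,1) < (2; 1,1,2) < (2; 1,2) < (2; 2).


Σ has 20 primitive collections:

  {0,1}:  v_{0} + v_{1} = 0  so sig = (2; —)
  {3,4}:  v_{3} + v_{4} = 0  so sig = (2; —)
  {5,7}:  v_{5} + v_{7} = 0  so sig = (2; —)
  {0,3}:  v_{0} + v_{3} = v_{5}  so sig = (2; 1)
  {0,4}:  v_{0} + v_{4} = v_{2}  so sig = (2; 1)
  {0,6}:  v_{0} + v_{6} = v_{7}  so sig = (2; 1)
  {0,7}:  v_{0} + v_{7} = v_{4}  so sig = (2; 1)
  {1,2}:  v_{1} + v_{2} = v_{4}  so sig = (2; 1)
  {1,4}:  v_{1} + v_{4} = v_{7}  so sig = (2; 1)
  {1,5}:  v_{1} + v_{5} = v_{3}  so sig = (2; 1)
  {1,7}:  v_{1} + v_{7} = v_{6}  so sig = (2; 1)
  {2,3}:  v_{2} + v_{3} = v_{0}  so sig = (2; 1)
  {3,7}:  v_{3} + v_{7} = v_{1}  so sig = (2; 1)
  {4,5}:  v_{4} + v_{5} = v_{0}  so sig = (2; 1)
  {5,6}:  v_{5} + v_{6} = v_{1}  so sig = (2; 1)
  {2,6}:  v_{2} + v_{6} = v_{4} + v_{7}  so sig = (2; 1,1)
  {2,5}:  v_{2} + v_{5} = 2·v_{0}  so sig = (2; 2)
  {2,7}:  v_{2} + v_{7} = 2·v_{4}  so sig = (2; 2)
  {3,6}:  v_{3} + v_{6} = 2·v_{1}  so sig = (2; 2)
  {4,6}:  v_{4} + v_{6} = 2·v_{7}  so sig = (2; 2)

so the primitive-relation signature multiset is
{ (2; —) ×3,  (2; 1) ×12,  (2; 1,1),  (2; 2) ×4 }


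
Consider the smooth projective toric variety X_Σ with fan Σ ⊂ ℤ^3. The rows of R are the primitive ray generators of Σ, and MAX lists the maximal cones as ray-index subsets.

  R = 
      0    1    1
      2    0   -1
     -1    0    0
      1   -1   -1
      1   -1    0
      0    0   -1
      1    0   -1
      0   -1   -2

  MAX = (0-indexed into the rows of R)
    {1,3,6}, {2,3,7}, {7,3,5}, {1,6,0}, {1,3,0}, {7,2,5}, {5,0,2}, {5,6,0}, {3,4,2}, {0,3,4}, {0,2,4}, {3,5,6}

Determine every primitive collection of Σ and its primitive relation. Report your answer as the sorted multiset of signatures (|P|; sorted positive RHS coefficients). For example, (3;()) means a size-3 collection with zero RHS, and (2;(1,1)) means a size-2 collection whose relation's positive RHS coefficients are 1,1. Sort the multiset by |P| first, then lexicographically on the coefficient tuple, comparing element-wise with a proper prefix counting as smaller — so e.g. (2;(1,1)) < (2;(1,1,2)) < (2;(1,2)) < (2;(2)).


Primitive collections (14):

  • {0,7}:  v_{0} + v_{7} = v_{5}  →  sig = (2;(1))
  • {1,2}:  v_{1} + v_{2} = v_{6}  →  sig = (2;(1))
  • {2,6}:  v_{2} + v_{6} = v_{5}  →  sig = (2;(1))
  • {4,5}:  v_{4} + v_{5} = v_{3}  →  sig = (2;(1))
  • {1,7}:  v_{1} + v_{7} = v_{3} + v_{5} + v_{6}  →  sig = (2;(1,1,1))
  • {4,6}:  v_{4} + v_{6} = v_{0} + 2·v_{3}  →  sig = (2;(1,2))
  • {4,7}:  v_{4} + v_{7} = v_{2} + 2·v_{3}  →  sig = (2;(1,2))
  • {6,7}:  v_{6} + v_{7} = v_{3} + 2·v_{5}  →  sig = (2;(1,2))
  • {1,5}:  v_{1} + v_{5} = 2·v_{6}  →  sig = (2;(2))
  • {1,4}:  v_{1} + v_{4} = 2·v_{0} + 3·v_{3}  →  sig = (2;(2,3))
  • {0,2,3}:  v_{0} + v_{2} + v_{3} = 0  →  sig = (3;())
  • {0,3,5}:  v_{0} + v_{3} + v_{5} = v_{6}  →  sig = (3;(1))
  • {0,3,6}:  v_{0} + v_{3} + v_{6} = v_{1}  →  sig = (3;(1))
  • {2,3,5}:  v_{2} + v_{3} + v_{5} = v_{7}  →  sig = (3;(1))

Signatures (|P|; sorted positive RHS coefficients), sorted:
[(2;(1)), (2;(1)), (2;(1)), (2;(1)), (2;(1,1,1)), (2;(1,2)), (2;(1,2)), (2;(1,2)), (2;(2)), (2;(2,3)), (3;()), (3;(1)), (3;(1)), (3;(1))]


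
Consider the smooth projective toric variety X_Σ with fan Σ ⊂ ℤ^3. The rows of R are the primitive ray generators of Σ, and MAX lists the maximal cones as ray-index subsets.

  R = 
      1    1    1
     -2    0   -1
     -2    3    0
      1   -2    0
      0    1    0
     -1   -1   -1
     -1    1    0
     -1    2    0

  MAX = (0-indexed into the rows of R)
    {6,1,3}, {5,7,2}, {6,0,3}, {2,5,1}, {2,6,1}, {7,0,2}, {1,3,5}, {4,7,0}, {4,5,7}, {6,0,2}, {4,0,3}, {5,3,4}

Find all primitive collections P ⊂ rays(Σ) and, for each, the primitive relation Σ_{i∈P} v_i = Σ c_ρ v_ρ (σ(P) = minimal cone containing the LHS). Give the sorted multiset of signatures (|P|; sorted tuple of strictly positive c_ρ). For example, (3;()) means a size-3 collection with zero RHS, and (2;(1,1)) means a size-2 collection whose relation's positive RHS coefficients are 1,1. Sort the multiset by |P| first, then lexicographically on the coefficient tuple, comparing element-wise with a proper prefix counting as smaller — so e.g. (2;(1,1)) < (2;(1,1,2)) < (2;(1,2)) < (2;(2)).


Σ has 10 primitive collections:

  P = {0,5}:  v_{0} + v_{5} = 0  so sig = (2;())
  P = {3,7}:  v_{3} + v_{7} = 0  so sig = (2;())
  P = {0,1}:  v_{0} + v_{1} = v_{6}  so sig = (2;(1))
  P = {2,3}:  v_{2} + v_{3} = v_{6}  so sig = (2;(1))
  P = {4,6}:  v_{4} + v_{6} = v_{7}  so sig = (2;(1))
  P = {5,6}:  v_{5} + v_{6} = v_{1}  so sig = (2;(1))
  P = {6,7}:  v_{6} + v_{7} = v_{2}  so sig = (2;(1))
  P = {1,4}:  v_{1} + v_{4} = v_{5} + v_{7}  so sig = (2;(1,1))
  P = {1,7}:  v_{1} + v_{7} = v_{2} + v_{5}  so sig = (2;(1,1))
  P = {2,4}:  v_{2} + v_{4} = 2·v_{7}  so sig = (2;(2))

Signatures (|P|; sorted positive RHS coefficients), sorted:
{ (2;()) ×2,  (2;(1)) ×5,  (2;(1,1)) ×2,  (2;(2)) }


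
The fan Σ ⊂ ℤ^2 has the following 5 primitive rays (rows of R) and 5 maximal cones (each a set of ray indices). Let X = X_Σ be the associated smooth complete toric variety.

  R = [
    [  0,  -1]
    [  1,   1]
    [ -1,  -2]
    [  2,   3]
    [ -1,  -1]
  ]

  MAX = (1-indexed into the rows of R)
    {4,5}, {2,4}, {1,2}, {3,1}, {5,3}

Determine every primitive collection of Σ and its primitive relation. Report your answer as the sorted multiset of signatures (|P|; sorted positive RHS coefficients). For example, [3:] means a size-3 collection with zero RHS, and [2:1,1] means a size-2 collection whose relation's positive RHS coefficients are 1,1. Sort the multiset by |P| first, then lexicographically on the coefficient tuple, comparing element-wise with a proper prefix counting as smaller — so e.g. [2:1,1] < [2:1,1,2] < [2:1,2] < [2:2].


Δ(Σ) — 5 vertices, 5 min non-faces:

  P = {2,5}:  v_{2} + v_{5} = 0 ; sig = [2:]
  P = {1,5}:  v_{1} + v_{5} = v_{3} ; sig = [2:1]
  P = {2,3}:  v_{2} + v_{3} = v_{1} ; sig = [2:1]
  P = {3,4}:  v_{3} + v_{4} = v_{2} ; sig = [2:1]
  P = {1,4}:  v_{1} + v_{4} = 2·v_{2} ; sig = [2:2]

Sorted signature multiset PRS(X):
    |P|=2: 5 collections, coeffs (), (1), (1), (1), (2)


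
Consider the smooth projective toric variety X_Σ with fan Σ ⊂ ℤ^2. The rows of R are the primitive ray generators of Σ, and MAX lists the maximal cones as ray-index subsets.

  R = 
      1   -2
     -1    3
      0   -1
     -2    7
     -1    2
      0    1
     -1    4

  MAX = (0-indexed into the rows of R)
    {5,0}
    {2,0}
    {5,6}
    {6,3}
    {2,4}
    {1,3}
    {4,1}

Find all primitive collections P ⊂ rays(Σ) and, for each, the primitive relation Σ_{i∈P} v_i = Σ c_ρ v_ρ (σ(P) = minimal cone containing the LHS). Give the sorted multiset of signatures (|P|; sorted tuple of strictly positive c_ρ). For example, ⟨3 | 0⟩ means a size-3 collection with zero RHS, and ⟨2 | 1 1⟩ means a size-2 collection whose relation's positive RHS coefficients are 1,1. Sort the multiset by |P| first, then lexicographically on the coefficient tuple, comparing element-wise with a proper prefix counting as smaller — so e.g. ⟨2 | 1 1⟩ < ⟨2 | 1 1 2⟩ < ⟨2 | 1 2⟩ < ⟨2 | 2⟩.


|primitive collections| = 14. Relations:

  P={0,4}:  v_{0} + v_{4} = 0  ⇒ sig = ⟨2 | 0⟩
  P={2,5}:  v_{2} + v_{5} = 0  ⇒ sig = ⟨2 | 0⟩
  P={0,1}:  v_{0} + v_{1} = v_{5}  ⇒ sig = ⟨2 | 1⟩
  P={1,2}:  v_{1} + v_{2} = v_{4}  ⇒ sig = ⟨2 | 1⟩
  P={1,5}:  v_{1} + v_{5} = v_{6}  ⇒ sig = ⟨2 | 1⟩
  P={1,6}:  v_{1} + v_{6} = v_{3}  ⇒ sig = ⟨2 | 1⟩
  P={2,6}:  v_{2} + v_{6} = v_{1}  ⇒ sig = ⟨2 | 1⟩
  P={4,5}:  v_{4} + v_{5} = v_{1}  ⇒ sig = ⟨2 | 1⟩
  P={0,3}:  v_{0} + v_{3} = v_{5} + v_{6}  ⇒ sig = ⟨2 | 1 1⟩
  P={0,6}:  v_{0} + v_{6} = 2·v_{5}  ⇒ sig = ⟨2 | 2⟩
  P={2,3}:  v_{2} + v_{3} = 2·v_{1}  ⇒ sig = ⟨2 | 2⟩
  P={3,5}:  v_{3} + v_{5} = 2·v_{6}  ⇒ sig = ⟨2 | 2⟩
  P={4,6}:  v_{4} + v_{6} = 2·v_{1}  ⇒ sig = ⟨2 | 2⟩
  P={3,4}:  v_{3} + v_{4} = 3·v_{1}  ⇒ sig = ⟨2 | 3⟩

Signatures (|P|; sorted positive RHS coefficients), sorted:
    |P|=2: 14 collections, coeffs (), (), (1), (1), (1), (1), (1), (1), (1,1), (2), (2), (2), (2), (3)


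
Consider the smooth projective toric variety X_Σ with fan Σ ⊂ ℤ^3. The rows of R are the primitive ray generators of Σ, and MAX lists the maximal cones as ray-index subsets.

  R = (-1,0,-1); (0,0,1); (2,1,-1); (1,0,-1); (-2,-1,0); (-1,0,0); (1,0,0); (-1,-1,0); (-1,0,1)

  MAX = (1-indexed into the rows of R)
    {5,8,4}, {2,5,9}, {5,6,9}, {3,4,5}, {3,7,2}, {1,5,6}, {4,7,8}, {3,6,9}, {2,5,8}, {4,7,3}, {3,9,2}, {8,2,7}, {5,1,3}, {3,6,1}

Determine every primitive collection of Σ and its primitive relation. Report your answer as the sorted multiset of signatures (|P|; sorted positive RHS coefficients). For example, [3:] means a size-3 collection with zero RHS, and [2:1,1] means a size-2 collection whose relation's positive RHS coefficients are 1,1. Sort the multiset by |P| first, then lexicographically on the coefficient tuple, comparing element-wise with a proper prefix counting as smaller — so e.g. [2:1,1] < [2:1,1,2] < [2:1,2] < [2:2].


Δ(Σ) — 9 vertices, 18 min non-faces:

  • {4,9}:  v_{4} + v_{9} = 0  →  sig = [2:]
  • {6,7}:  v_{6} + v_{7} = 0  →  sig = [2:]
  • {1,2}:  v_{1} + v_{2} = v_{6}  →  sig = [2:1]
  • {2,4}:  v_{2} + v_{4} = v_{7}  →  sig = [2:1]
  • {2,6}:  v_{2} + v_{6} = v_{9}  →  sig = [2:1]
  • {3,8}:  v_{3} + v_{8} = v_{4}  →  sig = [2:1]
  • {5,7}:  v_{5} + v_{7} = v_{8}  →  sig = [2:1]
  • {6,8}:  v_{6} + v_{8} = v_{5}  →  sig = [2:1]
  • {7,9}:  v_{7} + v_{9} = v_{2}  →  sig = [2:1]
  • {1,7}:  v_{1} + v_{7} = v_{3} + v_{5}  →  sig = [2:1,1]
  • {4,6}:  v_{4} + v_{6} = v_{3} + v_{5}  →  sig = [2:1,1]
  • {8,9}:  v_{8} + v_{9} = v_{2} + v_{5}  →  sig = [2:1,1]
  • {1,8}:  v_{1} + v_{8} = v_{3} + 2·v_{5}  →  sig = [2:1,2]
  • {1,9}:  v_{1} + v_{9} = 2·v_{6}  →  sig = [2:2]
  • {1,4}:  v_{1} + v_{4} = 2·v_{3} + 2·v_{5}  →  sig = [2:2,2]
  • {2,3,5}:  v_{2} + v_{3} + v_{5} = 0  →  sig = [3:]
  • {3,5,6}:  v_{3} + v_{5} + v_{6} = v_{1}  →  sig = [3:1]
  • {3,5,9}:  v_{3} + v_{5} + v_{9} = v_{6}  →  sig = [3:1]

Signatures (|P|; sorted positive RHS coefficients), sorted:
    |P|=2: 15 collections, coeffs (), (), (1), (1), (1), (1), (1), (1), (1), (1,1), (1,1), (1,1), (1,2), (2), (2,2)
    |P|=3: 3 collections, coeffs (), (1), (1)


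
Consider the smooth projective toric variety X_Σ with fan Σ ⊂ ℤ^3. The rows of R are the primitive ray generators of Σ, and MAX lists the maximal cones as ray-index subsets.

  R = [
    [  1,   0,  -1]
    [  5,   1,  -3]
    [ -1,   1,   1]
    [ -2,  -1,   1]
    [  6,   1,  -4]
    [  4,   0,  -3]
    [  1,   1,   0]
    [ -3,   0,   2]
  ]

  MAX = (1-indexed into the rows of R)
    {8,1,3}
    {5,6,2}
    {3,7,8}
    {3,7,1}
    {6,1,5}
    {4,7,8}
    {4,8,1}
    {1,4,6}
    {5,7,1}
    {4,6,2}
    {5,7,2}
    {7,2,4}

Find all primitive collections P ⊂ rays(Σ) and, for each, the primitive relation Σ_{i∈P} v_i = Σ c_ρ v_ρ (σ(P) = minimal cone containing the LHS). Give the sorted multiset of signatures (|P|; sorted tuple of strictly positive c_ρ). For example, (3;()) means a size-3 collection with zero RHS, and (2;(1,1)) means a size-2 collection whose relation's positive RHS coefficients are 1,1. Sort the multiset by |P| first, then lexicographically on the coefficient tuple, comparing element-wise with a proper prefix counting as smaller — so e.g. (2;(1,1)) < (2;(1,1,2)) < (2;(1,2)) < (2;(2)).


Σ has 12 primitive collections:

  {1,2}:  v_{1} + v_{2} = v_{5} ; sig = (2;(1))
  {3,4}:  v_{3} + v_{4} = v_{8} ; sig = (2;(1))
  {4,5}:  v_{4} + v_{5} = v_{6} ; sig = (2;(1))
  {6,7}:  v_{6} + v_{7} = v_{2} ; sig = (2;(1))
  {6,8}:  v_{6} + v_{8} = v_{1} ; sig = (2;(1))
  {2,8}:  v_{2} + v_{8} = v_{1} + v_{7} ; sig = (2;(1,1))
  {3,6}:  v_{3} + v_{6} = 2·v_{1} + v_{7} ; sig = (2;(1,2))
  {5,8}:  v_{5} + v_{8} = 2·v_{1} + v_{7} ; sig = (2;(1,2))
  {2,3}:  v_{2} + v_{3} = 2·v_{1} + 2·v_{7} ; sig = (2;(2,2))
  {3,5}:  v_{3} + v_{5} = 3·v_{1} + 2·v_{7} ; sig = (2;(2,3))
  {1,4,7}:  v_{1} + v_{4} + v_{7} = 0 ; sig = (3;())
  {1,7,8}:  v_{1} + v_{7} + v_{8} = v_{3} ; sig = (3;(1))

Signatures (|P|; sorted positive RHS coefficients), sorted:
{ (2;(1)) ×5,  (2;(1,1)),  (2;(1,2)) ×2,  (2;(2,2)),  (2;(2,3)),  (3;()),  (3;(1)) }


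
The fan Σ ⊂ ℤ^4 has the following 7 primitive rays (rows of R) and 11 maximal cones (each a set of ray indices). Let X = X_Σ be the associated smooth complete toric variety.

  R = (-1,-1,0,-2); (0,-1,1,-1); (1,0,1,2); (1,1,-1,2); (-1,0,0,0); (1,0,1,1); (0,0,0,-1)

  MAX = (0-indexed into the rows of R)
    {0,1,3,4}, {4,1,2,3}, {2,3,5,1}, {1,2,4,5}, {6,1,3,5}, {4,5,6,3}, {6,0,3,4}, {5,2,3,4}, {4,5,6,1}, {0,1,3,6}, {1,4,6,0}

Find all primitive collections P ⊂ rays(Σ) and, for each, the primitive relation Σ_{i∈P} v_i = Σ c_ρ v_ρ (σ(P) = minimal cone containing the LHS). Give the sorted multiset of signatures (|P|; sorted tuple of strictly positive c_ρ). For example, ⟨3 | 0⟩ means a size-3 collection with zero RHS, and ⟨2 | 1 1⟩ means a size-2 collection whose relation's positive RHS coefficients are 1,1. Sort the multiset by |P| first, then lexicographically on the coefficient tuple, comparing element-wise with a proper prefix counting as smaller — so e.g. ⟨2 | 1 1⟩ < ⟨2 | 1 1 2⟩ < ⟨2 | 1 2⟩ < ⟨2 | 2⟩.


The 5 primitive collections of Σ (r=7, n=4):

  P={0,5}:  v_{0} + v_{5} = v_{1} — sig = ⟨2 | 1⟩
  P={2,6}:  v_{2} + v_{6} = v_{5} — sig = ⟨2 | 1⟩
  P={0,2}:  v_{0} + v_{2} = 2·v_{1} + v_{3} + v_{4} — sig = ⟨2 | 1 1 2⟩
  P={1,3,4,6}:  v_{1} + v_{3} + v_{4} + v_{6} = 0 — sig = ⟨4 | 0⟩
  P={1,3,4,5}:  v_{1} + v_{3} + v_{4} + v_{5} = v_{2} — sig = ⟨4 | 1⟩

so the primitive-relation signature multiset is
[⟨2 | 1⟩, ⟨2 | 1⟩, ⟨2 | 1 1 2⟩, ⟨4 | 0⟩, ⟨4 | 1⟩]


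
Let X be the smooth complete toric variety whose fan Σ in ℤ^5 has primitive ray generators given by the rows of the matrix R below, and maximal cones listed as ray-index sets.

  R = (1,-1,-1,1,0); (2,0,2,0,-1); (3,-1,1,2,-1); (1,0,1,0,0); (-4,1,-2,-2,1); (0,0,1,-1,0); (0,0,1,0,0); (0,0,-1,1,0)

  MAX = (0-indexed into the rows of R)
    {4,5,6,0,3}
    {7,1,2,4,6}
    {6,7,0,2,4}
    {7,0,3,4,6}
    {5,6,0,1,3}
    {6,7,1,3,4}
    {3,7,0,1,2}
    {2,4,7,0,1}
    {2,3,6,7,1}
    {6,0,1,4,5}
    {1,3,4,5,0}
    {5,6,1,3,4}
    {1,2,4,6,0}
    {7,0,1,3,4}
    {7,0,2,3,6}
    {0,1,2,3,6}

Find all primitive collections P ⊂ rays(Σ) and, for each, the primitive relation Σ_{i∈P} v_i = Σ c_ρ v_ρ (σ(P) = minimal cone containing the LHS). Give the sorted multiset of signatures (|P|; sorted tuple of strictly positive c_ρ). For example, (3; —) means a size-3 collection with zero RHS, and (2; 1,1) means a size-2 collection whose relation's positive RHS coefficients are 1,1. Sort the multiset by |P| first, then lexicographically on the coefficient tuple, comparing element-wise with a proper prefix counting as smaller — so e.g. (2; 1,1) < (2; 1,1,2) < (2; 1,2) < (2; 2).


|primitive collections| = 5. Relations:

  P={5,7}:  v_{5} + v_{7} = 0  ⇒ sig = (2; —)
  P={2,5}:  v_{2} + v_{5} = v_{0} + v_{1} + v_{6}  ⇒ sig = (2; 1,1,1)
  P={2,3,4}:  v_{2} + v_{3} + v_{4} = 0  ⇒ sig = (3; —)
  P={0,1,6,7}:  v_{0} + v_{1} + v_{6} + v_{7} = v_{2}  ⇒ sig = (4; 1)
  P={0,1,3,4,6}:  v_{0} + v_{1} + v_{3} + v_{4} + v_{6} = v_{5}  ⇒ sig = (5; 1)

so the primitive-relation signature multiset is
{ (2; —),  (2; 1,1,1),  (3; —),  (4; 1),  (5; 1) }


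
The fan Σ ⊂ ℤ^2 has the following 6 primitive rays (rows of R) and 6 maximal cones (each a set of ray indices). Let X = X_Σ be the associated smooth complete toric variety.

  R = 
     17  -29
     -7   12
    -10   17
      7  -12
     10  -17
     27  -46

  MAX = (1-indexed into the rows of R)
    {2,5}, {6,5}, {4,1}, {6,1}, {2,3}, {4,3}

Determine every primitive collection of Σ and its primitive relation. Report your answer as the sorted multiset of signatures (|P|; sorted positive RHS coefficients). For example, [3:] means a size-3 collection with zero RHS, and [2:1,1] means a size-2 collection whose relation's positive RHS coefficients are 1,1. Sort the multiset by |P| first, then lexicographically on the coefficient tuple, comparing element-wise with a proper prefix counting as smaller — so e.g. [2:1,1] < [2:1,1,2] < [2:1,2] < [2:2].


Σ has 9 primitive collections:

  P = {2,4}:  v_{2} + v_{4} = 0 ; sig = [2:]
  P = {3,5}:  v_{3} + v_{5} = 0 ; sig = [2:]
  P = {1,2}:  v_{1} + v_{2} = v_{5} ; sig = [2:1]
  P = {1,3}:  v_{1} + v_{3} = v_{4} ; sig = [2:1]
  P = {1,5}:  v_{1} + v_{5} = v_{6} ; sig = [2:1]
  P = {3,6}:  v_{3} + v_{6} = v_{1} ; sig = [2:1]
  P = {4,5}:  v_{4} + v_{5} = v_{1} ; sig = [2:1]
  P = {2,6}:  v_{2} + v_{6} = 2·v_{5} ; sig = [2:2]
  P = {4,6}:  v_{4} + v_{6} = 2·v_{1} ; sig = [2:2]

Signatures (|P|; sorted positive RHS coefficients), sorted:
{ [2:] ×2,  [2:1] ×5,  [2:2] ×2 }


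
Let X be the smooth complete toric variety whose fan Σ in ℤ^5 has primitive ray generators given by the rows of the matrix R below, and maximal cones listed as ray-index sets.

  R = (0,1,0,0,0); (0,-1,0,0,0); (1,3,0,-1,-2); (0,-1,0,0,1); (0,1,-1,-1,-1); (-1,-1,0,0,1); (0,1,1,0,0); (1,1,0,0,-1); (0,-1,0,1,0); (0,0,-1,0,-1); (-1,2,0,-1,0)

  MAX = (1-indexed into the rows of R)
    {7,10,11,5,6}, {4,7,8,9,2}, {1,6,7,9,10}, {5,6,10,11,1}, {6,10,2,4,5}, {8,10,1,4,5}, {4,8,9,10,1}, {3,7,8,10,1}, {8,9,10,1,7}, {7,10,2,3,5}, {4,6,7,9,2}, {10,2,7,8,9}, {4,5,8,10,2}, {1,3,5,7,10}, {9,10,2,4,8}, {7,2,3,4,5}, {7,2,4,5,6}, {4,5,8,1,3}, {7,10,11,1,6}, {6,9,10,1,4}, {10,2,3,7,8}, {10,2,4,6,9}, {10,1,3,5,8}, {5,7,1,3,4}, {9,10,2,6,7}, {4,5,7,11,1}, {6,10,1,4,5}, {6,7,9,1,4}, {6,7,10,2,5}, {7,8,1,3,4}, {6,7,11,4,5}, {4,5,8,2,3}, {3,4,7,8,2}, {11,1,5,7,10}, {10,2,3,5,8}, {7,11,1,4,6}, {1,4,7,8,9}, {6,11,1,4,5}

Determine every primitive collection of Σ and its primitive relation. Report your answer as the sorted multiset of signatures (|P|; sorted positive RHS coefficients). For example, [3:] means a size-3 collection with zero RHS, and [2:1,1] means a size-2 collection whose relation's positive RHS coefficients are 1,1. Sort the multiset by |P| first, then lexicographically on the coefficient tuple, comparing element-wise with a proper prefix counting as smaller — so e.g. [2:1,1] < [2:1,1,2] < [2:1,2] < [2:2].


The 14 primitive collections of Σ (r=11, n=5):

  • {1,2}:  v_{1} + v_{2} = 0  so sig = [2:]
  • {6,8}:  v_{6} + v_{8} = 0  so sig = [2:]
  • {5,9}:  v_{5} + v_{9} = v_{10}  so sig = [2:1]
  • {3,6}:  v_{3} + v_{6} = v_{5} + v_{7}  so sig = [2:1,1]
  • {2,11}:  v_{2} + v_{11} = v_{5} + v_{6} + v_{7}  so sig = [2:1,1,1]
  • {3,9}:  v_{3} + v_{9} = v_{7} + v_{8} + v_{10}  so sig = [2:1,1,1]
  • {8,11}:  v_{8} + v_{11} = v_{1} + v_{5} + v_{7}  so sig = [2:1,1,1]
  • {9,11}:  v_{9} + v_{11} = v_{1} + v_{6} + v_{7} + v_{10}  so sig = [2:1,1,1,1]
  • {3,11}:  v_{3} + v_{11} = v_{1} + 2·v_{5} + 2·v_{7}  so sig = [2:1,2,2]
  • {4,7,10}:  v_{4} + v_{7} + v_{10} = 0  so sig = [3:]
  • {5,7,8}:  v_{5} + v_{7} + v_{8} = v_{3}  so sig = [3:1]
  • {3,4,10}:  v_{3} + v_{4} + v_{10} = v_{5} + v_{8}  so sig = [3:1,1]
  • {4,10,11}:  v_{4} + v_{10} + v_{11} = v_{1} + v_{5} + v_{6}  so sig = [3:1,1,1]
  • {1,5,6,7}:  v_{1} + v_{5} + v_{6} + v_{7} = v_{11}  so sig = [4:1]

Hence PRS(X_Σ) =
{ [2:] ×2,  [2:1],  [2:1,1],  [2:1,1,1] ×3,  [2:1,1,1,1],  [2:1,2,2],  [3:],  [3:1],  [3:1,1],  [3:1,1,1],  [4:1] }


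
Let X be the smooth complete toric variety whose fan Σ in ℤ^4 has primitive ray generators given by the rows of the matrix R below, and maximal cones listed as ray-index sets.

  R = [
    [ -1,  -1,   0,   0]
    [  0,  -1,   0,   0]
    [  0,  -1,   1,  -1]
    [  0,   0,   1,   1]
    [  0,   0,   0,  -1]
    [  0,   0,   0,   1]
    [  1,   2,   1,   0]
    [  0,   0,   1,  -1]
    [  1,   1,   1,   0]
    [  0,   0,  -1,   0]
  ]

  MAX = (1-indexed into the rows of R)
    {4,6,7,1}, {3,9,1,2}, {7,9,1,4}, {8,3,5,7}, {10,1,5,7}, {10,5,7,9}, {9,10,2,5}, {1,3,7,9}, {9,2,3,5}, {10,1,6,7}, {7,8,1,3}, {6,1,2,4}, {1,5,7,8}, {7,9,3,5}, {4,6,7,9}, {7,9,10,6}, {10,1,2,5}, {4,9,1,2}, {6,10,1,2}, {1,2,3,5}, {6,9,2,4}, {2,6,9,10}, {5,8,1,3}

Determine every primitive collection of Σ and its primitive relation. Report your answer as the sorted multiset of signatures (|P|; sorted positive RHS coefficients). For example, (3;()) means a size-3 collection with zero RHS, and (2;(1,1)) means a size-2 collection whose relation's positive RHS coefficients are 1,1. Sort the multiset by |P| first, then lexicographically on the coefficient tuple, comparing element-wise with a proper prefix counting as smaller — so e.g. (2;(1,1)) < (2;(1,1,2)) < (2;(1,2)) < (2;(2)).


The 16 primitive collections of Σ (r=10, n=4):

  {5,6}:  v_{5} + v_{6} = 0  →  sig = (2;())
  {2,7}:  v_{2} + v_{7} = v_{9}  →  sig = (2;(1))
  {2,8}:  v_{2} + v_{8} = v_{3}  →  sig = (2;(1))
  {4,10}:  v_{4} + v_{10} = v_{6}  →  sig = (2;(1))
  {8,10}:  v_{8} + v_{10} = v_{5}  →  sig = (2;(1))
  {3,10}:  v_{3} + v_{10} = v_{2} + v_{5}  →  sig = (2;(1,1))
  {4,5}:  v_{4} + v_{5} = v_{1} + v_{9}  →  sig = (2;(1,1))
  {6,8}:  v_{6} + v_{8} = v_{1} + v_{9}  →  sig = (2;(1,1))
  {8,9}:  v_{8} + v_{9} = v_{3} + v_{7}  →  sig = (2;(1,1))
  {3,6}:  v_{3} + v_{6} = v_{1} + v_{2} + v_{9}  →  sig = (2;(1,1,1))
  {3,4}:  v_{3} + v_{4} = 2·v_{1} + v_{2} + 2·v_{9}  →  sig = (2;(1,2,2))
  {4,8}:  v_{4} + v_{8} = 2·v_{1} + 2·v_{9}  →  sig = (2;(2,2))
  {1,9,10}:  v_{1} + v_{9} + v_{10} = 0  →  sig = (3;())
  {1,5,9}:  v_{1} + v_{5} + v_{9} = v_{8}  →  sig = (3;(1))
  {1,6,9}:  v_{1} + v_{6} + v_{9} = v_{4}  →  sig = (3;(1))
  {1,3,5,7}:  v_{1} + v_{3} + v_{5} + v_{7} = 2·v_{8}  →  sig = (4;(2))

Hence PRS(X_Σ) =
    |P|=2: 12 collections, coeffs (), (1), (1), (1), (1), (1,1), (1,1), (1,1), (1,1), (1,1,1), (1,2,2), (2,2)
    |P|=3: 3 collections, coeffs (), (1), (1)
    |P|=4: 1 collection, coeffs (2)


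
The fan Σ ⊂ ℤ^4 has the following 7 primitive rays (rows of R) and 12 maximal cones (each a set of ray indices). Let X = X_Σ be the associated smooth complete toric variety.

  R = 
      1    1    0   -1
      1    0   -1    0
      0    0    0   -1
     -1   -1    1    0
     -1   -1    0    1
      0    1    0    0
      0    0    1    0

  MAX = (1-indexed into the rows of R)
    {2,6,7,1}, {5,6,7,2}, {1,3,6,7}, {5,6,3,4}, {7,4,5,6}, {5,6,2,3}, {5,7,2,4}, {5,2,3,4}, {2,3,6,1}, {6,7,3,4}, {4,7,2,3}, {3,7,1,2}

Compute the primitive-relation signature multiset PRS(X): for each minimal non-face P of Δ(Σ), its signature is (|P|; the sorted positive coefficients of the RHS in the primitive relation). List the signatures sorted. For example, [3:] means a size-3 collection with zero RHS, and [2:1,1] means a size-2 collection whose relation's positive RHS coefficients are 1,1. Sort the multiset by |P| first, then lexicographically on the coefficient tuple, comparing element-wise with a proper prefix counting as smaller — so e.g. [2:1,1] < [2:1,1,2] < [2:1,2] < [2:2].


Primitive collections (5):

  P={1,5}:  v_{1} + v_{5} = 0 — sig = [2:]
  P={1,4}:  v_{1} + v_{4} = v_{3} + v_{7} — sig = [2:1,1]
  P={2,4,6}:  v_{2} + v_{4} + v_{6} = 0 — sig = [3:]
  P={3,5,7}:  v_{3} + v_{5} + v_{7} = v_{4} — sig = [3:1]
  P={2,3,6,7}:  v_{2} + v_{3} + v_{6} + v_{7} = v_{1} — sig = [4:1]

Signatures (|P|; sorted positive RHS coefficients), sorted:
    |P|=2: 2 collections, coeffs (), (1,1)
    |P|=3: 2 collections, coeffs (), (1)
    |P|=4: 1 collection, coeffs (1)
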